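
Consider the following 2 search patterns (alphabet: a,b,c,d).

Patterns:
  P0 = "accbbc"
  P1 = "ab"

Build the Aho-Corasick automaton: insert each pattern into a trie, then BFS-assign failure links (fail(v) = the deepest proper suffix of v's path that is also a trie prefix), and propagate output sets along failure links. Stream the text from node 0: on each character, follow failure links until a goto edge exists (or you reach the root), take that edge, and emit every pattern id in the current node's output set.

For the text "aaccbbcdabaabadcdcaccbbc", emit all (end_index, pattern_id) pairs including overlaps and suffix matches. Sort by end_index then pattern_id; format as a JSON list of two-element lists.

Build automaton:
Trie nodes:
  0='ε' goto a→1
  1='a' goto b→7 c→2
  2='ac' goto c→3
  3='acc' goto b→4
  4='accb' goto b→5
  5='accbb' goto c→6
  6='accbbc' goto ·  ←P0
  7='ab' goto ·  ←P1

BFS fail/out derivation:
  n1('a'): parent n0 fail=0; on 'a' 0 → fail=0;  out ∅∪∅=∅
  n2('ac'): parent n1 fail=0; on 'c' 0 → fail=0;  out ∅∪∅=∅
  n7('ab'): parent n1 fail=0; on 'b' 0 → fail=0;  out {1}∪∅={1}
  n3('acc'): parent n2 fail=0; on 'c' 0 → fail=0;  out ∅∪∅=∅
  n4('accb'): parent n3 fail=0; on 'b' 0 → fail=0;  out ∅∪∅=∅
  n5('accbb'): parent n4 fail=0; on 'b' 0 → fail=0;  out ∅∪∅=∅
  n6('accbbc'): parent n5 fail=0; on 'c' 0 → fail=0;  out {0}∪∅={0}

Run:
pos 0 'a': at 1
pos 1 'a': at 1 ·f
pos 2 'c': at 2
pos 3 'c': at 3
pos 4 'b': at 4
pos 5 'b': at 5
pos 6 'c': at 6  → match P0@[1:6]
pos 7 'd': at 0 ·f
pos 8 'a': at 1
pos 9 'b': at 7  → match P1@[8:9]
pos 10 'a': at 1 ·f
pos 11 'a': at 1 ·f
pos 12 'b': at 7  → match P1@[11:12]
pos 13 'a': at 1 ·f
pos 14 'd': at 0 ·f
pos 15 'c': at 0
pos 16 'd': at 0
pos 17 'c': at 0
pos 18 'a': at 1
pos 19 'c': at 2
pos 20 'c': at 3
pos 21 'b': at 4
pos 22 'b': at 5
pos 23 'c': at 6  → match P0@[18:23]

Result: [[6,0],[9,1],[12,1],[23,0]]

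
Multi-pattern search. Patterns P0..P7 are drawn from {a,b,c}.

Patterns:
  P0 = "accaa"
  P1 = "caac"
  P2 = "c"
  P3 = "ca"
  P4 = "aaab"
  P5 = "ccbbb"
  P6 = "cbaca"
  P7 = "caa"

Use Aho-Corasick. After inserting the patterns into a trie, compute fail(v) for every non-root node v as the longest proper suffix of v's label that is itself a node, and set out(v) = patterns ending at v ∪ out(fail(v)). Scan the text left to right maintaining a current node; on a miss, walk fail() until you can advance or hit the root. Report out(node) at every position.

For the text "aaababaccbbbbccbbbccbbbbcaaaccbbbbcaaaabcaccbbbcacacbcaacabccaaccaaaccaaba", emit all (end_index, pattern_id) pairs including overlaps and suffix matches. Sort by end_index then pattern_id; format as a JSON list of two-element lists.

Construct AC machine:
Trie (insert patterns):
  n0 'ε': a→1 c→6
  n1 'a': a→10 c→2
  n2 'ac': c→3
  n3 'acc': a→4
  n4 'acca': a→5
  n5 'accaa': ·  ←P0
  n6 'c': a→7 b→17 c→13  ←P2
  n7 'ca': a→8  ←P3
  n8 'caa': c→9  ←P7
  n9 'caac': ·  ←P1
  n10 'aa': a→11
  n11 'aaa': b→12
  n12 'aaab': ·  ←P4
  n13 'cc': b→14
  n14 'ccb': b→15
  n15 'ccbb': b→16
  n16 'ccbbb': ·  ←P5
  n17 'cb': a→18
  n18 'cba': c→19
  n19 'cbac': a→20
  n20 'cbaca': ·  ←P6

BFS fail/out derivation:
  fail(1) 'a': from fail(0)=0 chase 'a': 0 ⇒ 0;  out=∅∪out(0)=∅
  fail(6) 'c': from fail(0)=0 chase 'c': 0 ⇒ 0;  out={2}∪out(0)={2}
  fail(2) 'ac': from fail(1)=0 chase 'c': 0 ⇒ 6;  out=∅∪out(6)={2}
  fail(7) 'ca': from fail(6)=0 chase 'a': 0 ⇒ 1;  out={3}∪out(1)={3}
  fail(10) 'aa': from fail(1)=0 chase 'a': 0 ⇒ 1;  out=∅∪out(1)=∅
  fail(13) 'cc': from fail(6)=0 chase 'c': 0 ⇒ 6;  out=∅∪out(6)={2}
  fail(17) 'cb': from fail(6)=0 chase 'b': 0 ⇒ 0;  out=∅∪out(0)=∅
  fail(3) 'acc': from fail(2)=6 chase 'c': 6 ⇒ 13;  out=∅∪out(13)={2}
  fail(8) 'caa': from fail(7)=1 chase 'a': 1 ⇒ 10;  out={7}∪out(10)={7}
  fail(11) 'aaa': from fail(10)=1 chase 'a': 1 ⇒ 10;  out=∅∪out(10)=∅
  fail(14) 'ccb': from fail(13)=6 chase 'b': 6 ⇒ 17;  out=∅∪out(17)=∅
  fail(18) 'cba': from fail(17)=0 chase 'a': 0 ⇒ 1;  out=∅∪out(1)=∅
  fail(4) 'acca': from fail(3)=13 chase 'a': 13→6 ⇒ 7;  out=∅∪out(7)={3}
  fail(9) 'caac': from fail(8)=10 chase 'c': 10→1 ⇒ 2;  out={1}∪out(2)={1,2}
  fail(12) 'aaab': from fail(11)=10 chase 'b': 10→1→0 ⇒ 0;  out={4}∪out(0)={4}
  fail(15) 'ccbb': from fail(14)=17 chase 'b': 17→0 ⇒ 0;  out=∅∪out(0)=∅
  fail(19) 'cbac': from fail(18)=1 chase 'c': 1 ⇒ 2;  out=∅∪out(2)={2}
  fail(5) 'accaa': from fail(4)=7 chase 'a': 7 ⇒ 8;  out={0}∪out(8)={0,7}
  fail(16) 'ccbbb': from fail(15)=0 chase 'b': 0 ⇒ 0;  out={5}∪out(0)={5}
  fail(20) 'cbaca': from fail(19)=2 chase 'a': 2→6 ⇒ 7;  out={6}∪out(7)={3,6}

Run:
[0] read 'a'  n0⇒n1
[1] read 'a'  n1⇒n10
[2] read 'a'  n10⇒n11
[3] read 'b'  n11⇒n12  emit P4@[0:3]
[4] read 'a'  n12⇒n1 (via fail)
[5] read 'b'  n1⇒n0 (via fail)
[6] read 'a'  n0⇒n1
[7] read 'c'  n1⇒n2  emit P2@[7:7]
[8] read 'c'  n2⇒n3  emit P2@[8:8]
[9] read 'b'  n3⇒n14 (via fail)
[10] read 'b'  n14⇒n15
[11] read 'b'  n15⇒n16  emit P5@[7:11]
[12] read 'b'  n16⇒n0 (via fail)
[13] read 'c'  n0⇒n6  emit P2@[13:13]
[14] read 'c'  n6⇒n13  emit P2@[14:14]
[15] read 'b'  n13⇒n14
[16] read 'b'  n14⇒n15
[17] read 'b'  n15⇒n16  emit P5@[13:17]
[18] read 'c'  n16⇒n6 (via fail)  emit P2@[18:18]
[19] read 'c'  n6⇒n13  emit P2@[19:19]
[20] read 'b'  n13⇒n14
[21] read 'b'  n14⇒n15
[22] read 'b'  n15⇒n16  emit P5@[18:22]
[23] read 'b'  n16⇒n0 (via fail)
[24] read 'c'  n0⇒n6  emit P2@[24:24]
[25] read 'a'  n6⇒n7  emit P3@[24:25]
[26] read 'a'  n7⇒n8  emit P7@[24:26]
[27] read 'a'  n8⇒n11 (via fail)
[28] read 'c'  n11⇒n2 (via fail)  emit P2@[28:28]
[29] read 'c'  n2⇒n3  emit P2@[29:29]
[30] read 'b'  n3⇒n14 (via fail)
[31] read 'b'  n14⇒n15
[32] read 'b'  n15⇒n16  emit P5@[28:32]
[33] read 'b'  n16⇒n0 (via fail)
[34] read 'c'  n0⇒n6  emit P2@[34:34]
[35] read 'a'  n6⇒n7  emit P3@[34:35]
[36] read 'a'  n7⇒n8  emit P7@[34:36]
[37] read 'a'  n8⇒n11 (via fail)
[38] read 'a'  n11⇒n11 (via fail)
[39] read 'b'  n11⇒n12  emit P4@[36:39]
[40] read 'c'  n12⇒n6 (via fail)  emit P2@[40:40]
[41] read 'a'  n6⇒n7  emit P3@[40:41]
[42] read 'c'  n7⇒n2 (via fail)  emit P2@[42:42]
[43] read 'c'  n2⇒n3  emit P2@[43:43]
[44] read 'b'  n3⇒n14 (via fail)
[45] read 'b'  n14⇒n15
[46] read 'b'  n15⇒n16  emit P5@[42:46]
[47] read 'c'  n16⇒n6 (via fail)  emit P2@[47:47]
[48] read 'a'  n6⇒n7  emit P3@[47:48]
[49] read 'c'  n7⇒n2 (via fail)  emit P2@[49:49]
[50] read 'a'  n2⇒n7 (via fail)  emit P3@[49:50]
[51] read 'c'  n7⇒n2 (via fail)  emit P2@[51:51]
[52] read 'b'  n2⇒n17 (via fail)
[53] read 'c'  n17⇒n6 (via fail)  emit P2@[53:53]
[54] read 'a'  n6⇒n7  emit P3@[53:54]
[55] read 'a'  n7⇒n8  emit P7@[53:55]
[56] read 'c'  n8⇒n9  emit P1@[53:56],P2@[56:56]
[57] read 'a'  n9⇒n7 (via fail)  emit P3@[56:57]
[58] read 'b'  n7⇒n0 (via fail)
[59] read 'c'  n0⇒n6  emit P2@[59:59]
[60] read 'c'  n6⇒n13  emit P2@[60:60]
[61] read 'a'  n13⇒n7 (via fail)  emit P3@[60:61]
[62] read 'a'  n7⇒n8  emit P7@[60:62]
[63] read 'c'  n8⇒n9  emit P1@[60:63],P2@[63:63]
[64] read 'c'  n9⇒n3 (via fail)  emit P2@[64:64]
[65] read 'a'  n3⇒n4  emit P3@[64:65]
[66] read 'a'  n4⇒n5  emit P0@[62:66],P7@[64:66]
[67] read 'a'  n5⇒n11 (via fail)
[68] read 'c'  n11⇒n2 (via fail)  emit P2@[68:68]
[69] read 'c'  n2⇒n3  emit P2@[69:69]
[70] read 'a'  n3⇒n4  emit P3@[69:70]
[71] read 'a'  n4⇒n5  emit P0@[67:71],P7@[69:71]
[72] read 'b'  n5⇒n0 (via fail)
[73] read 'a'  n0⇒n1

All matches (sorted): [[3,4],[7,2],[8,2],[11,5],[13,2],[14,2],[17,5],[18,2],[19,2],[22,5],[24,2],[25,3],[26,7],[28,2],[29,2],[32,5],[34,2],[35,3],[36,7],[39,4],[40,2],[41,3],[42,2],[43,2],[46,5],[47,2],[48,3],[49,2],[50,3],[51,2],[53,2],[54,3],[55,7],[56,1],[56,2],[57,3],[59,2],[60,2],[61,3],[62,7],[63,1],[63,2],[64,2],[65,3],[66,0],[66,7],[68,2],[69,2],[70,3],[71,0],[71,7]]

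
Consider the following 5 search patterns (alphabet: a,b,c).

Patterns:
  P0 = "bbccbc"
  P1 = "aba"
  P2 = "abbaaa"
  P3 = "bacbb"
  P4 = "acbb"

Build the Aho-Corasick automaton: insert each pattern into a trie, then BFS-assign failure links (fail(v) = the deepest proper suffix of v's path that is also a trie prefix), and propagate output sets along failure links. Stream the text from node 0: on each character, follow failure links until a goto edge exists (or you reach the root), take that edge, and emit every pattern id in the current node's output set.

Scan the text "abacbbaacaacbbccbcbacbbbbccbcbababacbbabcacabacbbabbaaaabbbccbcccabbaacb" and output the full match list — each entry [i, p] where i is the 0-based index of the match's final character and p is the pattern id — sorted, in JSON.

Build:
Trie (insert patterns):
  0='ε' goto a→7 b→1
  1='b' goto a→14 b→2
  2='bb' goto c→3
  3='bbc' goto c→4
  4='bbcc' goto b→5
  5='bbccb' goto c→6
  6='bbccbc' goto ·  ←P0
  7='a' goto b→8 c→18
  8='ab' goto a→9 b→10
  9='aba' goto ·  ←P1
  10='abb' goto a→11
  11='abba' goto a→12
  12='abbaa' goto a→13
  13='abbaaa' goto ·  ←P2
  14='ba' goto c→15
  15='bac' goto b→16
  16='bacb' goto b→17
  17='bacbb' goto ·  ←P3
  18='ac' goto b→19
  19='acb' goto b→20
  20='acbb' goto ·  ←P4

Failure links (BFS by depth):
  n1('b'): parent n0 fail=0; on 'b' 0 → fail=0;  out ∅∪∅=∅
  n7('a'): parent n0 fail=0; on 'a' 0 → fail=0;  out ∅∪∅=∅
  n2('bb'): parent n1 fail=0; on 'b' 0 → fail=1;  out ∅∪∅=∅
  n8('ab'): parent n7 fail=0; on 'b' 0 → fail=1;  out ∅∪∅=∅
  n14('ba'): parent n1 fail=0; on 'a' 0 → fail=7;  out ∅∪∅=∅
  n18('ac'): parent n7 fail=0; on 'c' 0 → fail=0;  out ∅∪∅=∅
  n3('bbc'): parent n2 fail=1; on 'c' 1→0 → fail=0;  out ∅∪∅=∅
  n9('aba'): parent n8 fail=1; on 'a' 1 → fail=14;  out {1}∪∅={1}
  n10('abb'): parent n8 fail=1; on 'b' 1 → fail=2;  out ∅∪∅=∅
  n15('bac'): parent n14 fail=7; on 'c' 7 → fail=18;  out ∅∪∅=∅
  n19('acb'): parent n18 fail=0; on 'b' 0 → fail=1;  out ∅∪∅=∅
  n4('bbcc'): parent n3 fail=0; on 'c' 0 → fail=0;  out ∅∪∅=∅
  n11('abba'): parent n10 fail=2; on 'a' 2→1 → fail=14;  out ∅∪∅=∅
  n16('bacb'): parent n15 fail=18; on 'b' 18 → fail=19;  out ∅∪∅=∅
  n20('acbb'): parent n19 fail=1; on 'b' 1 → fail=2;  out {4}∪∅={4}
  n5('bbccb'): parent n4 fail=0; on 'b' 0 → fail=1;  out ∅∪∅=∅
  n12('abbaa'): parent n11 fail=14; on 'a' 14→7→0 → fail=7;  out ∅∪∅=∅
  n17('bacbb'): parent n16 fail=19; on 'b' 19 → fail=20;  out {3}∪{4}={3,4}
  n6('bbccbc'): parent n5 fail=1; on 'c' 1→0 → fail=0;  out {0}∪∅={0}
  n13('abbaaa'): parent n12 fail=7; on 'a' 7→0 → fail=7;  out {2}∪∅={2}

Text stream:
[0] read 'a'  n0⇒n7
[1] read 'b'  n7⇒n8
[2] read 'a'  n8⇒n9  ** P1@[0:2]
[3] read 'c'  n9⇒n15 (via fail)
[4] read 'b'  n15⇒n16
[5] read 'b'  n16⇒n17  ** P3@[1:5],P4@[2:5]
[6] read 'a'  n17⇒n14 (via fail)
[7] read 'a'  n14⇒n7 (via fail)
[8] read 'c'  n7⇒n18
[9] read 'a'  n18⇒n7 (via fail)
[10] read 'a'  n7⇒n7 (via fail)
[11] read 'c'  n7⇒n18
[12] read 'b'  n18⇒n19
[13] read 'b'  n19⇒n20  ** P4@[10:13]
[14] read 'c'  n20⇒n3 (via fail)
[15] read 'c'  n3⇒n4
[16] read 'b'  n4⇒n5
[17] read 'c'  n5⇒n6  ** P0@[12:17]
[18] read 'b'  n6⇒n1 (via fail)
[19] read 'a'  n1⇒n14
[20] read 'c'  n14⇒n15
[21] read 'b'  n15⇒n16
[22] read 'b'  n16⇒n17  ** P3@[18:22],P4@[19:22]
[23] read 'b'  n17⇒n2 (via fail)
[24] read 'b'  n2⇒n2 (via fail)
[25] read 'c'  n2⇒n3
[26] read 'c'  n3⇒n4
[27] read 'b'  n4⇒n5
[28] read 'c'  n5⇒n6  ** P0@[23:28]
[29] read 'b'  n6⇒n1 (via fail)
[30] read 'a'  n1⇒n14
[31] read 'b'  n14⇒n8 (via fail)
[32] read 'a'  n8⇒n9  ** P1@[30:32]
[33] read 'b'  n9⇒n8 (via fail)
[34] read 'a'  n8⇒n9  ** P1@[32:34]
[35] read 'c'  n9⇒n15 (via fail)
[36] read 'b'  n15⇒n16
[37] read 'b'  n16⇒n17  ** P3@[33:37],P4@[34:37]
[38] read 'a'  n17⇒n14 (via fail)
[39] read 'b'  n14⇒n8 (via fail)
[40] read 'c'  n8⇒n0 (via fail)
[41] read 'a'  n0⇒n7
[42] read 'c'  n7⇒n18
[43] read 'a'  n18⇒n7 (via fail)
[44] read 'b'  n7⇒n8
[45] read 'a'  n8⇒n9  ** P1@[43:45]
[46] read 'c'  n9⇒n15 (via fail)
[47] read 'b'  n15⇒n16
[48] read 'b'  n16⇒n17  ** P3@[44:48],P4@[45:48]
[49] read 'a'  n17⇒n14 (via fail)
[50] read 'b'  n14⇒n8 (via fail)
[51] read 'b'  n8⇒n10
[52] read 'a'  n10⇒n11
[53] read 'a'  n11⇒n12
[54] read 'a'  n12⇒n13  ** P2@[49:54]
[55] read 'a'  n13⇒n7 (via fail)
[56] read 'b'  n7⇒n8
[57] read 'b'  n8⇒n10
[58] read 'b'  n10⇒n2 (via fail)
[59] read 'c'  n2⇒n3
[60] read 'c'  n3⇒n4
[61] read 'b'  n4⇒n5
[62] read 'c'  n5⇒n6  ** P0@[57:62]
[63] read 'c'  n6⇒n0 (via fail)
[64] read 'c'  n0⇒n0
[65] read 'a'  n0⇒n7
[66] read 'b'  n7⇒n8
[67] read 'b'  n8⇒n10
[68] read 'a'  n10⇒n11
[69] read 'a'  n11⇒n12
[70] read 'c'  n12⇒n18 (via fail)
[71] read 'b'  n18⇒n19

Matches: [[2,1],[5,3],[5,4],[13,4],[17,0],[22,3],[22,4],[28,0],[32,1],[34,1],[37,3],[37,4],[45,1],[48,3],[48,4],[54,2],[62,0]]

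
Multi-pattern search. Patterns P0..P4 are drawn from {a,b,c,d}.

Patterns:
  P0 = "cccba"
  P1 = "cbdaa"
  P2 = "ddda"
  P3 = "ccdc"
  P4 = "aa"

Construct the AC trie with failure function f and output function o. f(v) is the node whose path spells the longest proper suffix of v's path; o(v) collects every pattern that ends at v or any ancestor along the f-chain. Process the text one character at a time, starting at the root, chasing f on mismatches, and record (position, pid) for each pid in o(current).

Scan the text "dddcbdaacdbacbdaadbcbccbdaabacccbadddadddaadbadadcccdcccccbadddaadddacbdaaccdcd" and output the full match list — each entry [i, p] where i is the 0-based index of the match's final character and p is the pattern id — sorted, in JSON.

Construct AC machine:
Trie (insert patterns):
  0='ε' goto a→16 c→1 d→10
  1='c' goto b→6 c→2
  2='cc' goto c→3 d→14
  3='ccc' goto b→4
  4='cccb' goto a→5
  5='cccba' goto ·  ←P0
  6='cb' goto d→7
  7='cbd' goto a→8
  8='cbda' goto a→9
  9='cbdaa' goto ·  ←P1
  10='d' goto d→11
  11='dd' goto d→12
  12='ddd' goto a→13
  13='ddda' goto ·  ←P2
  14='ccd' goto c→15
  15='ccdc' goto ·  ←P3
  16='a' goto a→17
  17='aa' goto ·  ←P4

BFS fail/out derivation:
  fail(1) 'c': from fail(0)=0 chase 'c': 0 ⇒ 0;  out=∅∪out(0)=∅
  fail(10) 'd': from fail(0)=0 chase 'd': 0 ⇒ 0;  out=∅∪out(0)=∅
  fail(16) 'a': from fail(0)=0 chase 'a': 0 ⇒ 0;  out=∅∪out(0)=∅
  fail(2) 'cc': from fail(1)=0 chase 'c': 0 ⇒ 1;  out=∅∪out(1)=∅
  fail(6) 'cb': from fail(1)=0 chase 'b': 0 ⇒ 0;  out=∅∪out(0)=∅
  fail(11) 'dd': from fail(10)=0 chase 'd': 0 ⇒ 10;  out=∅∪out(10)=∅
  fail(17) 'aa': from fail(16)=0 chase 'a': 0 ⇒ 16;  out={4}∪out(16)={4}
  fail(3) 'ccc': from fail(2)=1 chase 'c': 1 ⇒ 2;  out=∅∪out(2)=∅
  fail(7) 'cbd': from fail(6)=0 chase 'd': 0 ⇒ 10;  out=∅∪out(10)=∅
  fail(12) 'ddd': from fail(11)=10 chase 'd': 10 ⇒ 11;  out=∅∪out(11)=∅
  fail(14) 'ccd': from fail(2)=1 chase 'd': 1→0 ⇒ 10;  out=∅∪out(10)=∅
  fail(4) 'cccb': from fail(3)=2 chase 'b': 2→1 ⇒ 6;  out=∅∪out(6)=∅
  fail(8) 'cbda': from fail(7)=10 chase 'a': 10→0 ⇒ 16;  out=∅∪out(16)=∅
  fail(13) 'ddda': from fail(12)=11 chase 'a': 11→10→0 ⇒ 16;  out={2}∪out(16)={2}
  fail(15) 'ccdc': from fail(14)=10 chase 'c': 10→0 ⇒ 1;  out={3}∪out(1)={3}
  fail(5) 'cccba': from fail(4)=6 chase 'a': 6→0 ⇒ 16;  out={0}∪out(16)={0}
  fail(9) 'cbdaa': from fail(8)=16 chase 'a': 16 ⇒ 17;  out={1}∪out(17)={1,4}

Scan:
pos 0 'd': at 10
pos 1 'd': at 11
pos 2 'd': at 12
pos 3 'c': at 1 (via fail)
pos 4 'b': at 6
pos 5 'd': at 7
pos 6 'a': at 8
pos 7 'a': at 9  → match P1@[3:7],P4@[6:7]
pos 8 'c': at 1 (via fail)
pos 9 'd': at 10 (via fail)
pos 10 'b': at 0 (via fail)
pos 11 'a': at 16
pos 12 'c': at 1 (via fail)
pos 13 'b': at 6
pos 14 'd': at 7
pos 15 'a': at 8
pos 16 'a': at 9  → match P1@[12:16],P4@[15:16]
pos 17 'd': at 10 (via fail)
pos 18 'b': at 0 (via fail)
pos 19 'c': at 1
pos 20 'b': at 6
pos 21 'c': at 1 (via fail)
pos 22 'c': at 2
pos 23 'b': at 6 (via fail)
pos 24 'd': at 7
pos 25 'a': at 8
pos 26 'a': at 9  → match P1@[22:26],P4@[25:26]
pos 27 'b': at 0 (via fail)
pos 28 'a': at 16
pos 29 'c': at 1 (via fail)
pos 30 'c': at 2
pos 31 'c': at 3
pos 32 'b': at 4
pos 33 'a': at 5  → match P0@[29:33]
pos 34 'd': at 10 (via fail)
pos 35 'd': at 11
pos 36 'd': at 12
pos 37 'a': at 13  → match P2@[34:37]
pos 38 'd': at 10 (via fail)
pos 39 'd': at 11
pos 40 'd': at 12
pos 41 'a': at 13  → match P2@[38:41]
pos 42 'a': at 17 (via fail)  → match P4@[41:42]
pos 43 'd': at 10 (via fail)
pos 44 'b': at 0 (via fail)
pos 45 'a': at 16
pos 46 'd': at 10 (via fail)
pos 47 'a': at 16 (via fail)
pos 48 'd': at 10 (via fail)
pos 49 'c': at 1 (via fail)
pos 50 'c': at 2
pos 51 'c': at 3
pos 52 'd': at 14 (via fail)
pos 53 'c': at 15  → match P3@[50:53]
pos 54 'c': at 2 (via fail)
pos 55 'c': at 3
pos 56 'c': at 3 (via fail)
pos 57 'c': at 3 (via fail)
pos 58 'b': at 4
pos 59 'a': at 5  → match P0@[55:59]
pos 60 'd': at 10 (via fail)
pos 61 'd': at 11
pos 62 'd': at 12
pos 63 'a': at 13  → match P2@[60:63]
pos 64 'a': at 17 (via fail)  → match P4@[63:64]
pos 65 'd': at 10 (via fail)
pos 66 'd': at 11
pos 67 'd': at 12
pos 68 'a': at 13  → match P2@[65:68]
pos 69 'c': at 1 (via fail)
pos 70 'b': at 6
pos 71 'd': at 7
pos 72 'a': at 8
pos 73 'a': at 9  → match P1@[69:73],P4@[72:73]
pos 74 'c': at 1 (via fail)
pos 75 'c': at 2
pos 76 'd': at 14
pos 77 'c': at 15  → match P3@[74:77]
pos 78 'd': at 10 (via fail)

Result: [[7,1],[7,4],[16,1],[16,4],[26,1],[26,4],[33,0],[37,2],[41,2],[42,4],[53,3],[59,0],[63,2],[64,4],[68,2],[73,1],[73,4],[77,3]]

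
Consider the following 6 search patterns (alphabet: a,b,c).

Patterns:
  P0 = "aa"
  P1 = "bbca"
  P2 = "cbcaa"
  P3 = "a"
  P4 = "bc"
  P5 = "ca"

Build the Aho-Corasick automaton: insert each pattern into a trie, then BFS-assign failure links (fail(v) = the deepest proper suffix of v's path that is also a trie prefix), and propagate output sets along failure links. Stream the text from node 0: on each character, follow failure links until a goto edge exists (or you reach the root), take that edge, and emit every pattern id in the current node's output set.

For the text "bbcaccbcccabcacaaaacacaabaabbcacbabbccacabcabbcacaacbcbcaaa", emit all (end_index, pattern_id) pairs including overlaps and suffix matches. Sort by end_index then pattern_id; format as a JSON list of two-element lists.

Construct AC machine:
Trie nodes:
  0='ε' goto a→1 b→3 c→7
  1='a' goto a→2  [P3 ends]
  2='aa' goto ·  [P0 ends]
  3='b' goto b→4 c→12
  4='bb' goto c→5
  5='bbc' goto a→6
  6='bbca' goto ·  [P1 ends]
  7='c' goto a→13 b→8
  8='cb' goto c→9
  9='cbc' goto a→10
  10='cbca' goto a→11
  11='cbcaa' goto ·  [P2 ends]
  12='bc' goto ·  [P4 ends]
  13='ca' goto ·  [P5 ends]

BFS fail/out derivation:
  fail(1) 'a': from fail(0)=0 chase 'a': 0 ⇒ 0;  out={3}∪out(0)={3}
  fail(3) 'b': from fail(0)=0 chase 'b': 0 ⇒ 0;  out=∅∪out(0)=∅
  fail(7) 'c': from fail(0)=0 chase 'c': 0 ⇒ 0;  out=∅∪out(0)=∅
  fail(2) 'aa': from fail(1)=0 chase 'a': 0 ⇒ 1;  out={0}∪out(1)={0,3}
  fail(4) 'bb': from fail(3)=0 chase 'b': 0 ⇒ 3;  out=∅∪out(3)=∅
  fail(8) 'cb': from fail(7)=0 chase 'b': 0 ⇒ 3;  out=∅∪out(3)=∅
  fail(12) 'bc': from fail(3)=0 chase 'c': 0 ⇒ 7;  out={4}∪out(7)={4}
  fail(13) 'ca': from fail(7)=0 chase 'a': 0 ⇒ 1;  out={5}∪out(1)={3,5}
  fail(5) 'bbc': from fail(4)=3 chase 'c': 3 ⇒ 12;  out=∅∪out(12)={4}
  fail(9) 'cbc': from fail(8)=3 chase 'c': 3 ⇒ 12;  out=∅∪out(12)={4}
  fail(6) 'bbca': from fail(5)=12 chase 'a': 12→7 ⇒ 13;  out={1}∪out(13)={1,3,5}
  fail(10) 'cbca': from fail(9)=12 chase 'a': 12→7 ⇒ 13;  out=∅∪out(13)={3,5}
  fail(11) 'cbcaa': from fail(10)=13 chase 'a': 13→1 ⇒ 2;  out={2}∪out(2)={0,2,3}

Run:
i=0 'b': node 0→3
i=1 'b': node 3→4
i=2 'c': node 4→5  → match P4@[1:2]
i=3 'a': node 5→6  → match P1@[0:3],P3@[3:3],P5@[2:3]
i=4 'c': node 6→7 ·f
i=5 'c': node 7→7 ·f
i=6 'b': node 7→8
i=7 'c': node 8→9  → match P4@[6:7]
i=8 'c': node 9→7 ·f
i=9 'c': node 7→7 ·f
i=10 'a': node 7→13  → match P3@[10:10],P5@[9:10]
i=11 'b': node 13→3 ·f
i=12 'c': node 3→12  → match P4@[11:12]
i=13 'a': node 12→13 ·f  → match P3@[13:13],P5@[12:13]
i=14 'c': node 13→7 ·f
i=15 'a': node 7→13  → match P3@[15:15],P5@[14:15]
i=16 'a': node 13→2 ·f  → match P0@[15:16],P3@[16:16]
i=17 'a': node 2→2 ·f  → match P0@[16:17],P3@[17:17]
i=18 'a': node 2→2 ·f  → match P0@[17:18],P3@[18:18]
i=19 'c': node 2→7 ·f
i=20 'a': node 7→13  → match P3@[20:20],P5@[19:20]
i=21 'c': node 13→7 ·f
i=22 'a': node 7→13  → match P3@[22:22],P5@[21:22]
i=23 'a': node 13→2 ·f  → match P0@[22:23],P3@[23:23]
i=24 'b': node 2→3 ·f
i=25 'a': node 3→1 ·f  → match P3@[25:25]
i=26 'a': node 1→2  → match P0@[25:26],P3@[26:26]
i=27 'b': node 2→3 ·f
i=28 'b': node 3→4
i=29 'c': node 4→5  → match P4@[28:29]
i=30 'a': node 5→6  → match P1@[27:30],P3@[30:30],P5@[29:30]
i=31 'c': node 6→7 ·f
i=32 'b': node 7→8
i=33 'a': node 8→1 ·f  → match P3@[33:33]
i=34 'b': node 1→3 ·f
i=35 'b': node 3→4
i=36 'c': node 4→5  → match P4@[35:36]
i=37 'c': node 5→7 ·f
i=38 'a': node 7→13  → match P3@[38:38],P5@[37:38]
i=39 'c': node 13→7 ·f
i=40 'a': node 7→13  → match P3@[40:40],P5@[39:40]
i=41 'b': node 13→3 ·f
i=42 'c': node 3→12  → match P4@[41:42]
i=43 'a': node 12→13 ·f  → match P3@[43:43],P5@[42:43]
i=44 'b': node 13→3 ·f
i=45 'b': node 3→4
i=46 'c': node 4→5  → match P4@[45:46]
i=47 'a': node 5→6  → match P1@[44:47],P3@[47:47],P5@[46:47]
i=48 'c': node 6→7 ·f
i=49 'a': node 7→13  → match P3@[49:49],P5@[48:49]
i=50 'a': node 13→2 ·f  → match P0@[49:50],P3@[50:50]
i=51 'c': node 2→7 ·f
i=52 'b': node 7→8
i=53 'c': node 8→9  → match P4@[52:53]
i=54 'b': node 9→8 ·f
i=55 'c': node 8→9  → match P4@[54:55]
i=56 'a': node 9→10  → match P3@[56:56],P5@[55:56]
i=57 'a': node 10→11  → match P0@[56:57],P2@[53:57],P3@[57:57]
i=58 'a': node 11→2 ·f  → match P0@[57:58],P3@[58:58]

All matches (sorted): [[2,4],[3,1],[3,3],[3,5],[7,4],[10,3],[10,5],[12,4],[13,3],[13,5],[15,3],[15,5],[16,0],[16,3],[17,0],[17,3],[18,0],[18,3],[20,3],[20,5],[22,3],[22,5],[23,0],[23,3],[25,3],[26,0],[26,3],[29,4],[30,1],[30,3],[30,5],[33,3],[36,4],[38,3],[38,5],[40,3],[40,5],[42,4],[43,3],[43,5],[46,4],[47,1],[47,3],[47,5],[49,3],[49,5],[50,0],[50,3],[53,4],[55,4],[56,3],[56,5],[57,0],[57,2],[57,3],[58,0],[58,3]]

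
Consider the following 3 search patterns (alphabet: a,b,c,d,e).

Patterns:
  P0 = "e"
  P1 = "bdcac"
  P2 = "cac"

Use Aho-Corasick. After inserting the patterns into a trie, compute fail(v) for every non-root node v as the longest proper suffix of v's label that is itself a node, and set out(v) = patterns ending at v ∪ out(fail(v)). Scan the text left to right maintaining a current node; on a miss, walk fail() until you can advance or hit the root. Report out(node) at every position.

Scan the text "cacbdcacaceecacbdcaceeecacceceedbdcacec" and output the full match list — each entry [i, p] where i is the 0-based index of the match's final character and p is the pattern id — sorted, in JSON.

Build:
Trie nodes:
  n0 'ε': b→2 c→7 e→1
  n1 'e': ·  [P0 ends]
  n2 'b': d→3
  n3 'bd': c→4
  n4 'bdc': a→5
  n5 'bdca': c→6
  n6 'bdcac': ·  [P1 ends]
  n7 'c': a→8
  n8 'ca': c→9
  n9 'cac': ·  [P2 ends]

Failure links (BFS by depth):
  fail(1) 'e': from fail(0)=0 chase 'e': 0 ⇒ 0;  out={0}∪out(0)={0}
  fail(2) 'b': from fail(0)=0 chase 'b': 0 ⇒ 0;  out=∅∪out(0)=∅
  fail(7) 'c': from fail(0)=0 chase 'c': 0 ⇒ 0;  out=∅∪out(0)=∅
  fail(3) 'bd': from fail(2)=0 chase 'd': 0 ⇒ 0;  out=∅∪out(0)=∅
  fail(8) 'ca': from fail(7)=0 chase 'a': 0 ⇒ 0;  out=∅∪out(0)=∅
  fail(4) 'bdc': from fail(3)=0 chase 'c': 0 ⇒ 7;  out=∅∪out(7)=∅
  fail(9) 'cac': from fail(8)=0 chase 'c': 0 ⇒ 7;  out={2}∪out(7)={2}
  fail(5) 'bdca': from fail(4)=7 chase 'a': 7 ⇒ 8;  out=∅∪out(8)=∅
  fail(6) 'bdcac': from fail(5)=8 chase 'c': 8 ⇒ 9;  out={1}∪out(9)={1,2}

Scan:
pos 0 'c': at 7
pos 1 'a': at 8
pos 2 'c': at 9  → match P2@[0:2]
pos 3 'b': at 2 (via fail)
pos 4 'd': at 3
pos 5 'c': at 4
pos 6 'a': at 5
pos 7 'c': at 6  → match P1@[3:7],P2@[5:7]
pos 8 'a': at 8 (via fail)
pos 9 'c': at 9  → match P2@[7:9]
pos 10 'e': at 1 (via fail)  → match P0@[10:10]
pos 11 'e': at 1 (via fail)  → match P0@[11:11]
pos 12 'c': at 7 (via fail)
pos 13 'a': at 8
pos 14 'c': at 9  → match P2@[12:14]
pos 15 'b': at 2 (via fail)
pos 16 'd': at 3
pos 17 'c': at 4
pos 18 'a': at 5
pos 19 'c': at 6  → match P1@[15:19],P2@[17:19]
pos 20 'e': at 1 (via fail)  → match P0@[20:20]
pos 21 'e': at 1 (via fail)  → match P0@[21:21]
pos 22 'e': at 1 (via fail)  → match P0@[22:22]
pos 23 'c': at 7 (via fail)
pos 24 'a': at 8
pos 25 'c': at 9  → match P2@[23:25]
pos 26 'c': at 7 (via fail)
pos 27 'e': at 1 (via fail)  → match P0@[27:27]
pos 28 'c': at 7 (via fail)
pos 29 'e': at 1 (via fail)  → match P0@[29:29]
pos 30 'e': at 1 (via fail)  → match P0@[30:30]
pos 31 'd': at 0 (via fail)
pos 32 'b': at 2
pos 33 'd': at 3
pos 34 'c': at 4
pos 35 'a': at 5
pos 36 'c': at 6  → match P1@[32:36],P2@[34:36]
pos 37 'e': at 1 (via fail)  → match P0@[37:37]
pos 38 'c': at 7 (via fail)

Result: [[2,2],[7,1],[7,2],[9,2],[10,0],[11,0],[14,2],[19,1],[19,2],[20,0],[21,0],[22,0],[25,2],[27,0],[29,0],[30,0],[36,1],[36,2],[37,0]]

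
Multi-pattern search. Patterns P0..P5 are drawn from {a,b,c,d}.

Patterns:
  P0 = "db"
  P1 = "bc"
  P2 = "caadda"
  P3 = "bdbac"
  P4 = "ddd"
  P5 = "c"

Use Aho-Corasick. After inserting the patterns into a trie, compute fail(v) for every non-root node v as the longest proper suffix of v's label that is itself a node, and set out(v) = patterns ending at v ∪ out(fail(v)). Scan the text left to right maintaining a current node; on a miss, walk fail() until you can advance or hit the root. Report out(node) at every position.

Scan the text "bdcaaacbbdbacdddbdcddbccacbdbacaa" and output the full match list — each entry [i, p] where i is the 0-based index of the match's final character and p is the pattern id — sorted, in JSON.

Construct AC machine:
Trie nodes:
  n0 'ε': b→3 c→5 d→1
  n1 'd': b→2 d→15
  n2 'db': ·  [P0 ends]
  n3 'b': c→4 d→11
  n4 'bc': ·  [P1 ends]
  n5 'c': a→6  [P5 ends]
  n6 'ca': a→7
  n7 'caa': d→8
  n8 'caad': d→9
  n9 'caadd': a→10
  n10 'caadda': ·  [P2 ends]
  n11 'bd': b→12
  n12 'bdb': a→13
  n13 'bdba': c→14
  n14 'bdbac': ·  [P3 ends]
  n15 'dd': d→16
  n16 'ddd': ·  [P4 ends]

BFS fail/out derivation:
  fail(1) 'd': from fail(0)=0 chase 'd': 0 ⇒ 0;  out=∅∪out(0)=∅
  fail(3) 'b': from fail(0)=0 chase 'b': 0 ⇒ 0;  out=∅∪out(0)=∅
  fail(5) 'c': from fail(0)=0 chase 'c': 0 ⇒ 0;  out={5}∪out(0)={5}
  fail(2) 'db': from fail(1)=0 chase 'b': 0 ⇒ 3;  out={0}∪out(3)={0}
  fail(4) 'bc': from fail(3)=0 chase 'c': 0 ⇒ 5;  out={1}∪out(5)={1,5}
  fail(6) 'ca': from fail(5)=0 chase 'a': 0 ⇒ 0;  out=∅∪out(0)=∅
  fail(11) 'bd': from fail(3)=0 chase 'd': 0 ⇒ 1;  out=∅∪out(1)=∅
  fail(15) 'dd': from fail(1)=0 chase 'd': 0 ⇒ 1;  out=∅∪out(1)=∅
  fail(7) 'caa': from fail(6)=0 chase 'a': 0 ⇒ 0;  out=∅∪out(0)=∅
  fail(12) 'bdb': from fail(11)=1 chase 'b': 1 ⇒ 2;  out=∅∪out(2)={0}
  fail(16) 'ddd': from fail(15)=1 chase 'd': 1 ⇒ 15;  out={4}∪out(15)={4}
  fail(8) 'caad': from fail(7)=0 chase 'd': 0 ⇒ 1;  out=∅∪out(1)=∅
  fail(13) 'bdba': from fail(12)=2 chase 'a': 2→3→0 ⇒ 0;  out=∅∪out(0)=∅
  fail(9) 'caadd': from fail(8)=1 chase 'd': 1 ⇒ 15;  out=∅∪out(15)=∅
  fail(14) 'bdbac': from fail(13)=0 chase 'c': 0 ⇒ 5;  out={3}∪out(5)={3,5}
  fail(10) 'caadda': from fail(9)=15 chase 'a': 15→1→0 ⇒ 0;  out={2}∪out(0)={2}

Scan:
[0] read 'b'  n0⇒n3
[1] read 'd'  n3⇒n11
[2] read 'c'  n11⇒n5 (fail-walked)  emit P5@[2:2]
[3] read 'a'  n5⇒n6
[4] read 'a'  n6⇒n7
[5] read 'a'  n7⇒n0 (fail-walked)
[6] read 'c'  n0⇒n5  emit P5@[6:6]
[7] read 'b'  n5⇒n3 (fail-walked)
[8] read 'b'  n3⇒n3 (fail-walked)
[9] read 'd'  n3⇒n11
[10] read 'b'  n11⇒n12  emit P0@[9:10]
[11] read 'a'  n12⇒n13
[12] read 'c'  n13⇒n14  emit P3@[8:12],P5@[12:12]
[13] read 'd'  n14⇒n1 (fail-walked)
[14] read 'd'  n1⇒n15
[15] read 'd'  n15⇒n16  emit P4@[13:15]
[16] read 'b'  n16⇒n2 (fail-walked)  emit P0@[15:16]
[17] read 'd'  n2⇒n11 (fail-walked)
[18] read 'c'  n11⇒n5 (fail-walked)  emit P5@[18:18]
[19] read 'd'  n5⇒n1 (fail-walked)
[20] read 'd'  n1⇒n15
[21] read 'b'  n15⇒n2 (fail-walked)  emit P0@[20:21]
[22] read 'c'  n2⇒n4 (fail-walked)  emit P1@[21:22],P5@[22:22]
[23] read 'c'  n4⇒n5 (fail-walked)  emit P5@[23:23]
[24] read 'a'  n5⇒n6
[25] read 'c'  n6⇒n5 (fail-walked)  emit P5@[25:25]
[26] read 'b'  n5⇒n3 (fail-walked)
[27] read 'd'  n3⇒n11
[28] read 'b'  n11⇒n12  emit P0@[27:28]
[29] read 'a'  n12⇒n13
[30] read 'c'  n13⇒n14  emit P3@[26:30],P5@[30:30]
[31] read 'a'  n14⇒n6 (fail-walked)
[32] read 'a'  n6⇒n7

Matches: [[2,5],[6,5],[10,0],[12,3],[12,5],[15,4],[16,0],[18,5],[21,0],[22,1],[22,5],[23,5],[25,5],[28,0],[30,3],[30,5]]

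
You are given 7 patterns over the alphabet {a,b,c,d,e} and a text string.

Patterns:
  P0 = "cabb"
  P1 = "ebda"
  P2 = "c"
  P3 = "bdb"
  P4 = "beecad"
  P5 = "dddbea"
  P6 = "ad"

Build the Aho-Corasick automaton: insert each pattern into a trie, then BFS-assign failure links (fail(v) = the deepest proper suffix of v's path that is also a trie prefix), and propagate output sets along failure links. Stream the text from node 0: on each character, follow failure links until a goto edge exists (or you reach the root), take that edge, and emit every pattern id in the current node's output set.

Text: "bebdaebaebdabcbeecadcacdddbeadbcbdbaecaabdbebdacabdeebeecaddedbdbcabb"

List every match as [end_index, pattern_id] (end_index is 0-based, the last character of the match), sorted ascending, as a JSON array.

Build automaton:
Trie nodes:
  n0 'ε': a→23 b→9 c→1 d→17 e→5
  n1 'c': a→2  [P2 ends]
  n2 'ca': b→3
  n3 'cab': b→4
  n4 'cabb': ·  [P0 ends]
  n5 'e': b→6
  n6 'eb': d→7
  n7 'ebd': a→8
  n8 'ebda': ·  [P1 ends]
  n9 'b': d→10 e→12
  n10 'bd': b→11
  n11 'bdb': ·  [P3 ends]
  n12 'be': e→13
  n13 'bee': c→14
  n14 'beec': a→15
  n15 'beeca': d→16
  n16 'beecad': ·  [P4 ends]
  n17 'd': d→18
  n18 'dd': d→19
  n19 'ddd': b→20
  n20 'dddb': e→21
  n21 'dddbe': a→22
  n22 'dddbea': ·  [P5 ends]
  n23 'a': d→24
  n24 'ad': ·  [P6 ends]

Failure links (BFS by depth):
  fail(1) 'c': from fail(0)=0 chase 'c': 0 ⇒ 0;  out={2}∪out(0)={2}
  fail(5) 'e': from fail(0)=0 chase 'e': 0 ⇒ 0;  out=∅∪out(0)=∅
  fail(9) 'b': from fail(0)=0 chase 'b': 0 ⇒ 0;  out=∅∪out(0)=∅
  fail(17) 'd': from fail(0)=0 chase 'd': 0 ⇒ 0;  out=∅∪out(0)=∅
  fail(23) 'a': from fail(0)=0 chase 'a': 0 ⇒ 0;  out=∅∪out(0)=∅
  fail(2) 'ca': from fail(1)=0 chase 'a': 0 ⇒ 23;  out=∅∪out(23)=∅
  fail(6) 'eb': from fail(5)=0 chase 'b': 0 ⇒ 9;  out=∅∪out(9)=∅
  fail(10) 'bd': from fail(9)=0 chase 'd': 0 ⇒ 17;  out=∅∪out(17)=∅
  fail(12) 'be': from fail(9)=0 chase 'e': 0 ⇒ 5;  out=∅∪out(5)=∅
  fail(18) 'dd': from fail(17)=0 chase 'd': 0 ⇒ 17;  out=∅∪out(17)=∅
  fail(24) 'ad': from fail(23)=0 chase 'd': 0 ⇒ 17;  out={6}∪out(17)={6}
  fail(3) 'cab': from fail(2)=23 chase 'b': 23→0 ⇒ 9;  out=∅∪out(9)=∅
  fail(7) 'ebd': from fail(6)=9 chase 'd': 9 ⇒ 10;  out=∅∪out(10)=∅
  fail(11) 'bdb': from fail(10)=17 chase 'b': 17→0 ⇒ 9;  out={3}∪out(9)={3}
  fail(13) 'bee': from fail(12)=5 chase 'e': 5→0 ⇒ 5;  out=∅∪out(5)=∅
  fail(19) 'ddd': from fail(18)=17 chase 'd': 17 ⇒ 18;  out=∅∪out(18)=∅
  fail(4) 'cabb': from fail(3)=9 chase 'b': 9→0 ⇒ 9;  out={0}∪out(9)={0}
  fail(8) 'ebda': from fail(7)=10 chase 'a': 10→17→0 ⇒ 23;  out={1}∪out(23)={1}
  fail(14) 'beec': from fail(13)=5 chase 'c': 5→0 ⇒ 1;  out=∅∪out(1)={2}
  fail(20) 'dddb': from fail(19)=18 chase 'b': 18→17→0 ⇒ 9;  out=∅∪out(9)=∅
  fail(15) 'beeca': from fail(14)=1 chase 'a': 1 ⇒ 2;  out=∅∪out(2)=∅
  fail(21) 'dddbe': from fail(20)=9 chase 'e': 9 ⇒ 12;  out=∅∪out(12)=∅
  fail(16) 'beecad': from fail(15)=2 chase 'd': 2→23 ⇒ 24;  out={4}∪out(24)={4,6}
  fail(22) 'dddbea': from fail(21)=12 chase 'a': 12→5→0 ⇒ 23;  out={5}∪out(23)={5}

Text stream:
[0] read 'b'  n0⇒n9
[1] read 'e'  n9⇒n12
[2] read 'b'  n12⇒n6 ·f
[3] read 'd'  n6⇒n7
[4] read 'a'  n7⇒n8  emit P1@[1:4]
[5] read 'e'  n8⇒n5 ·f
[6] read 'b'  n5⇒n6
[7] read 'a'  n6⇒n23 ·f
[8] read 'e'  n23⇒n5 ·f
[9] read 'b'  n5⇒n6
[10] read 'd'  n6⇒n7
[11] read 'a'  n7⇒n8  emit P1@[8:11]
[12] read 'b'  n8⇒n9 ·f
[13] read 'c'  n9⇒n1 ·f  emit P2@[13:13]
[14] read 'b'  n1⇒n9 ·f
[15] read 'e'  n9⇒n12
[16] read 'e'  n12⇒n13
[17] read 'c'  n13⇒n14  emit P2@[17:17]
[18] read 'a'  n14⇒n15
[19] read 'd'  n15⇒n16  emit P4@[14:19],P6@[18:19]
[20] read 'c'  n16⇒n1 ·f  emit P2@[20:20]
[21] read 'a'  n1⇒n2
[22] read 'c'  n2⇒n1 ·f  emit P2@[22:22]
[23] read 'd'  n1⇒n17 ·f
[24] read 'd'  n17⇒n18
[25] read 'd'  n18⇒n19
[26] read 'b'  n19⇒n20
[27] read 'e'  n20⇒n21
[28] read 'a'  n21⇒n22  emit P5@[23:28]
[29] read 'd'  n22⇒n24 ·f  emit P6@[28:29]
[30] read 'b'  n24⇒n9 ·f
[31] read 'c'  n9⇒n1 ·f  emit P2@[31:31]
[32] read 'b'  n1⇒n9 ·f
[33] read 'd'  n9⇒n10
[34] read 'b'  n10⇒n11  emit P3@[32:34]
[35] read 'a'  n11⇒n23 ·f
[36] read 'e'  n23⇒n5 ·f
[37] read 'c'  n5⇒n1 ·f  emit P2@[37:37]
[38] read 'a'  n1⇒n2
[39] read 'a'  n2⇒n23 ·f
[40] read 'b'  n23⇒n9 ·f
[41] read 'd'  n9⇒n10
[42] read 'b'  n10⇒n11  emit P3@[40:42]
[43] read 'e'  n11⇒n12 ·f
[44] read 'b'  n12⇒n6 ·f
[45] read 'd'  n6⇒n7
[46] read 'a'  n7⇒n8  emit P1@[43:46]
[47] read 'c'  n8⇒n1 ·f  emit P2@[47:47]
[48] read 'a'  n1⇒n2
[49] read 'b'  n2⇒n3
[50] read 'd'  n3⇒n10 ·f
[51] read 'e'  n10⇒n5 ·f
[52] read 'e'  n5⇒n5 ·f
[53] read 'b'  n5⇒n6
[54] read 'e'  n6⇒n12 ·f
[55] read 'e'  n12⇒n13
[56] read 'c'  n13⇒n14  emit P2@[56:56]
[57] read 'a'  n14⇒n15
[58] read 'd'  n15⇒n16  emit P4@[53:58],P6@[57:58]
[59] read 'd'  n16⇒n18 ·f
[60] read 'e'  n18⇒n5 ·f
[61] read 'd'  n5⇒n17 ·f
[62] read 'b'  n17⇒n9 ·f
[63] read 'd'  n9⇒n10
[64] read 'b'  n10⇒n11  emit P3@[62:64]
[65] read 'c'  n11⇒n1 ·f  emit P2@[65:65]
[66] read 'a'  n1⇒n2
[67] read 'b'  n2⇒n3
[68] read 'b'  n3⇒n4  emit P0@[65:68]

Matches: [[4,1],[11,1],[13,2],[17,2],[19,4],[19,6],[20,2],[22,2],[28,5],[29,6],[31,2],[34,3],[37,2],[42,3],[46,1],[47,2],[56,2],[58,4],[58,6],[64,3],[65,2],[68,0]]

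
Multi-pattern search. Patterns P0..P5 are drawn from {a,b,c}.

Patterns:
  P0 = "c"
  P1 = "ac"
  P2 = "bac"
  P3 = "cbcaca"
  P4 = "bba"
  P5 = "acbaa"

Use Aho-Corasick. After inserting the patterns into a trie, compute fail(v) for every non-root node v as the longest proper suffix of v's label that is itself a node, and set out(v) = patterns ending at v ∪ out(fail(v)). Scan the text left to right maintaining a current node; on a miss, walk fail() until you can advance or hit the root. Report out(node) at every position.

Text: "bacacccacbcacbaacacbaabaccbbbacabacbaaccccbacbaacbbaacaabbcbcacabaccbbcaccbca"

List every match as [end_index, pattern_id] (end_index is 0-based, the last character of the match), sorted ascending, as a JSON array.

Construct AC machine:
Trie (insert patterns):
  0='ε' goto a→2 b→4 c→1
  1='c' goto b→7  ←P0
  2='a' goto c→3
  3='ac' goto b→14  ←P1
  4='b' goto a→5 b→12
  5='ba' goto c→6
  6='bac' goto ·  ←P2
  7='cb' goto c→8
  8='cbc' goto a→9
  9='cbca' goto c→10
  10='cbcac' goto a→11
  11='cbcaca' goto ·  ←P3
  12='bb' goto a→13
  13='bba' goto ·  ←P4
  14='acb' goto a→15
  15='acba' goto a→16
  16='acbaa' goto ·  ←P5

BFS fail/out derivation:
  n1('c'): parent n0 fail=0; on 'c' 0 → fail=0;  out {0}∪∅={0}
  n2('a'): parent n0 fail=0; on 'a' 0 → fail=0;  out ∅∪∅=∅
  n4('b'): parent n0 fail=0; on 'b' 0 → fail=0;  out ∅∪∅=∅
  n3('ac'): parent n2 fail=0; on 'c' 0 → fail=1;  out {1}∪{0}={0,1}
  n5('ba'): parent n4 fail=0; on 'a' 0 → fail=2;  out ∅∪∅=∅
  n7('cb'): parent n1 fail=0; on 'b' 0 → fail=4;  out ∅∪∅=∅
  n12('bb'): parent n4 fail=0; on 'b' 0 → fail=4;  out ∅∪∅=∅
  n6('bac'): parent n5 fail=2; on 'c' 2 → fail=3;  out {2}∪{0,1}={0,1,2}
  n8('cbc'): parent n7 fail=4; on 'c' 4→0 → fail=1;  out ∅∪{0}={0}
  n13('bba'): parent n12 fail=4; on 'a' 4 → fail=5;  out {4}∪∅={4}
  n14('acb'): parent n3 fail=1; on 'b' 1 → fail=7;  out ∅∪∅=∅
  n9('cbca'): parent n8 fail=1; on 'a' 1→0 → fail=2;  out ∅∪∅=∅
  n15('acba'): parent n14 fail=7; on 'a' 7→4 → fail=5;  out ∅∪∅=∅
  n10('cbcac'): parent n9 fail=2; on 'c' 2 → fail=3;  out ∅∪{0,1}={0,1}
  n16('acbaa'): parent n15 fail=5; on 'a' 5→2→0 → fail=2;  out {5}∪∅={5}
  n11('cbcaca'): parent n10 fail=3; on 'a' 3→1→0 → fail=2;  out {3}∪∅={3}

Text stream:
i=0 'b': node 0→4
i=1 'a': node 4→5
i=2 'c': node 5→6  → match P0@[2:2],P1@[1:2],P2@[0:2]
i=3 'a': node 6→2 (fail-walked)
i=4 'c': node 2→3  → match P0@[4:4],P1@[3:4]
i=5 'c': node 3→1 (fail-walked)  → match P0@[5:5]
i=6 'c': node 1→1 (fail-walked)  → match P0@[6:6]
i=7 'a': node 1→2 (fail-walked)
i=8 'c': node 2→3  → match P0@[8:8],P1@[7:8]
i=9 'b': node 3→14
i=10 'c': node 14→8 (fail-walked)  → match P0@[10:10]
i=11 'a': node 8→9
i=12 'c': node 9→10  → match P0@[12:12],P1@[11:12]
i=13 'b': node 10→14 (fail-walked)
i=14 'a': node 14→15
i=15 'a': node 15→16  → match P5@[11:15]
i=16 'c': node 16→3 (fail-walked)  → match P0@[16:16],P1@[15:16]
i=17 'a': node 3→2 (fail-walked)
i=18 'c': node 2→3  → match P0@[18:18],P1@[17:18]
i=19 'b': node 3→14
i=20 'a': node 14→15
i=21 'a': node 15→16  → match P5@[17:21]
i=22 'b': node 16→4 (fail-walked)
i=23 'a': node 4→5
i=24 'c': node 5→6  → match P0@[24:24],P1@[23:24],P2@[22:24]
i=25 'c': node 6→1 (fail-walked)  → match P0@[25:25]
i=26 'b': node 1→7
i=27 'b': node 7→12 (fail-walked)
i=28 'b': node 12→12 (fail-walked)
i=29 'a': node 12→13  → match P4@[27:29]
i=30 'c': node 13→6 (fail-walked)  → match P0@[30:30],P1@[29:30],P2@[28:30]
i=31 'a': node 6→2 (fail-walked)
i=32 'b': node 2→4 (fail-walked)
i=33 'a': node 4→5
i=34 'c': node 5→6  → match P0@[34:34],P1@[33:34],P2@[32:34]
i=35 'b': node 6→14 (fail-walked)
i=36 'a': node 14→15
i=37 'a': node 15→16  → match P5@[33:37]
i=38 'c': node 16→3 (fail-walked)  → match P0@[38:38],P1@[37:38]
i=39 'c': node 3→1 (fail-walked)  → match P0@[39:39]
i=40 'c': node 1→1 (fail-walked)  → match P0@[40:40]
i=41 'c': node 1→1 (fail-walked)  → match P0@[41:41]
i=42 'b': node 1→7
i=43 'a': node 7→5 (fail-walked)
i=44 'c': node 5→6  → match P0@[44:44],P1@[43:44],P2@[42:44]
i=45 'b': node 6→14 (fail-walked)
i=46 'a': node 14→15
i=47 'a': node 15→16  → match P5@[43:47]
i=48 'c': node 16→3 (fail-walked)  → match P0@[48:48],P1@[47:48]
i=49 'b': node 3→14
i=50 'b': node 14→12 (fail-walked)
i=51 'a': node 12→13  → match P4@[49:51]
i=52 'a': node 13→2 (fail-walked)
i=53 'c': node 2→3  → match P0@[53:53],P1@[52:53]
i=54 'a': node 3→2 (fail-walked)
i=55 'a': node 2→2 (fail-walked)
i=56 'b': node 2→4 (fail-walked)
i=57 'b': node 4→12
i=58 'c': node 12→1 (fail-walked)  → match P0@[58:58]
i=59 'b': node 1→7
i=60 'c': node 7→8  → match P0@[60:60]
i=61 'a': node 8→9
i=62 'c': node 9→10  → match P0@[62:62],P1@[61:62]
i=63 'a': node 10→11  → match P3@[58:63]
i=64 'b': node 11→4 (fail-walked)
i=65 'a': node 4→5
i=66 'c': node 5→6  → match P0@[66:66],P1@[65:66],P2@[64:66]
i=67 'c': node 6→1 (fail-walked)  → match P0@[67:67]
i=68 'b': node 1→7
i=69 'b': node 7→12 (fail-walked)
i=70 'c': node 12→1 (fail-walked)  → match P0@[70:70]
i=71 'a': node 1→2 (fail-walked)
i=72 'c': node 2→3  → match P0@[72:72],P1@[71:72]
i=73 'c': node 3→1 (fail-walked)  → match P0@[73:73]
i=74 'b': node 1→7
i=75 'c': node 7→8  → match P0@[75:75]
i=76 'a': node 8→9

Matches: [[2,0],[2,1],[2,2],[4,0],[4,1],[5,0],[6,0],[8,0],[8,1],[10,0],[12,0],[12,1],[15,5],[16,0],[16,1],[18,0],[18,1],[21,5],[24,0],[24,1],[24,2],[25,0],[29,4],[30,0],[30,1],[30,2],[34,0],[34,1],[34,2],[37,5],[38,0],[38,1],[39,0],[40,0],[41,0],[44,0],[44,1],[44,2],[47,5],[48,0],[48,1],[51,4],[53,0],[53,1],[58,0],[60,0],[62,0],[62,1],[63,3],[66,0],[66,1],[66,2],[67,0],[70,0],[72,0],[72,1],[73,0],[75,0]]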